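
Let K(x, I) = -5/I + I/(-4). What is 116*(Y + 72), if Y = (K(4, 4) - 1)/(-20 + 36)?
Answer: 133255/16 ≈ 8328.4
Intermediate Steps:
K(x, I) = -5/I - I/4 (K(x, I) = -5/I + I*(-¼) = -5/I - I/4)
Y = -13/64 (Y = ((-5/4 - ¼*4) - 1)/(-20 + 36) = ((-5*¼ - 1) - 1)/16 = ((-5/4 - 1) - 1)*(1/16) = (-9/4 - 1)*(1/16) = -13/4*1/16 = -13/64 ≈ -0.20313)
116*(Y + 72) = 116*(-13/64 + 72) = 116*(4595/64) = 133255/16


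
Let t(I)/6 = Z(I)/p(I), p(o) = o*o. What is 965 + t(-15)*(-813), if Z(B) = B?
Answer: 6451/5 ≈ 1290.2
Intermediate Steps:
p(o) = o**2
t(I) = 6/I (t(I) = 6*(I/(I**2)) = 6*(I/I**2) = 6/I)
965 + t(-15)*(-813) = 965 + (6/(-15))*(-813) = 965 + (6*(-1/15))*(-813) = 965 - 2/5*(-813) = 965 + 1626/5 = 6451/5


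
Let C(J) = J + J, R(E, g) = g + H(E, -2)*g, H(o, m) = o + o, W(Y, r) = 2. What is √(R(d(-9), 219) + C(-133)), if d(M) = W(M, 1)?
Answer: √829 ≈ 28.792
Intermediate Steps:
H(o, m) = 2*o
d(M) = 2
R(E, g) = g + 2*E*g (R(E, g) = g + (2*E)*g = g + 2*E*g)
C(J) = 2*J
√(R(d(-9), 219) + C(-133)) = √(219*(1 + 2*2) + 2*(-133)) = √(219*(1 + 4) - 266) = √(219*5 - 266) = √(1095 - 266) = √829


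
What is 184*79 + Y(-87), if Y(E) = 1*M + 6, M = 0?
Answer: 14542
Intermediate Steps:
Y(E) = 6 (Y(E) = 1*0 + 6 = 0 + 6 = 6)
184*79 + Y(-87) = 184*79 + 6 = 14536 + 6 = 14542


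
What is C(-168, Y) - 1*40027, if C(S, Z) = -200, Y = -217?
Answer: -40227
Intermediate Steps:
C(-168, Y) - 1*40027 = -200 - 1*40027 = -200 - 40027 = -40227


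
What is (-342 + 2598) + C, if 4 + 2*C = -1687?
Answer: 2821/2 ≈ 1410.5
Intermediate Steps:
C = -1691/2 (C = -2 + (½)*(-1687) = -2 - 1687/2 = -1691/2 ≈ -845.50)
(-342 + 2598) + C = (-342 + 2598) - 1691/2 = 2256 - 1691/2 = 2821/2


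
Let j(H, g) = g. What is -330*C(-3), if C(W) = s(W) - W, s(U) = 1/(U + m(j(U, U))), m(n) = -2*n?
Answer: -1100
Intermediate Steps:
s(U) = -1/U (s(U) = 1/(U - 2*U) = 1/(-U) = -1/U)
C(W) = -W - 1/W (C(W) = -1/W - W = -W - 1/W)
-330*C(-3) = -330*(-1*(-3) - 1/(-3)) = -330*(3 - 1*(-⅓)) = -330*(3 + ⅓) = -330*10/3 = -1100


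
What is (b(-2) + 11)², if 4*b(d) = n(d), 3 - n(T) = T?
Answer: 2401/16 ≈ 150.06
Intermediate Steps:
n(T) = 3 - T
b(d) = ¾ - d/4 (b(d) = (3 - d)/4 = ¾ - d/4)
(b(-2) + 11)² = ((¾ - ¼*(-2)) + 11)² = ((¾ + ½) + 11)² = (5/4 + 11)² = (49/4)² = 2401/16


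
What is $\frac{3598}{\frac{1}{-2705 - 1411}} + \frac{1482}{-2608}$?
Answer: $- \frac{19311416613}{1304} \approx -1.4809 \cdot 10^{7}$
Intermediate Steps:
$\frac{3598}{\frac{1}{-2705 - 1411}} + \frac{1482}{-2608} = \frac{3598}{\frac{1}{-4116}} + 1482 \left(- \frac{1}{2608}\right) = \frac{3598}{- \frac{1}{4116}} - \frac{741}{1304} = 3598 \left(-4116\right) - \frac{741}{1304} = -14809368 - \frac{741}{1304} = - \frac{19311416613}{1304}$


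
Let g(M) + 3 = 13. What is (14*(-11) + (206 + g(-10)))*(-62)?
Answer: -3844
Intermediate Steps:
g(M) = 10 (g(M) = -3 + 13 = 10)
(14*(-11) + (206 + g(-10)))*(-62) = (14*(-11) + (206 + 10))*(-62) = (-154 + 216)*(-62) = 62*(-62) = -3844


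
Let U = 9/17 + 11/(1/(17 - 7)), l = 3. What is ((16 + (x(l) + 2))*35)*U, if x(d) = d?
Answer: 1381065/17 ≈ 81239.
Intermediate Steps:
U = 1879/17 (U = 9*(1/17) + 11/(1/10) = 9/17 + 11/(⅒) = 9/17 + 11*10 = 9/17 + 110 = 1879/17 ≈ 110.53)
((16 + (x(l) + 2))*35)*U = ((16 + (3 + 2))*35)*(1879/17) = ((16 + 5)*35)*(1879/17) = (21*35)*(1879/17) = 735*(1879/17) = 1381065/17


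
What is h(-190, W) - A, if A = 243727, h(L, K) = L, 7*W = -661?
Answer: -243917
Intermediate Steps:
W = -661/7 (W = (⅐)*(-661) = -661/7 ≈ -94.429)
h(-190, W) - A = -190 - 1*243727 = -190 - 243727 = -243917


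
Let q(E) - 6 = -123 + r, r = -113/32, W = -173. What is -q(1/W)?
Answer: 3857/32 ≈ 120.53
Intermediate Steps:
r = -113/32 (r = -113*1/32 = -113/32 ≈ -3.5313)
q(E) = -3857/32 (q(E) = 6 + (-123 - 113/32) = 6 - 4049/32 = -3857/32)
-q(1/W) = -1*(-3857/32) = 3857/32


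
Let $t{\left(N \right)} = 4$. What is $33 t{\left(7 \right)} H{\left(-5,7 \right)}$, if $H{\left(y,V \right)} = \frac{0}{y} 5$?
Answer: $0$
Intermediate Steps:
$H{\left(y,V \right)} = 0$ ($H{\left(y,V \right)} = 0 \cdot 5 = 0$)
$33 t{\left(7 \right)} H{\left(-5,7 \right)} = 33 \cdot 4 \cdot 0 = 132 \cdot 0 = 0$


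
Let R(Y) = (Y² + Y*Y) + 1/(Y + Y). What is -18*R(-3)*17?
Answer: -5457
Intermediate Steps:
R(Y) = 1/(2*Y) + 2*Y² (R(Y) = (Y² + Y²) + 1/(2*Y) = 2*Y² + 1/(2*Y) = 1/(2*Y) + 2*Y²)
-18*R(-3)*17 = -9*(1 + 4*(-3)³)/(-3)*17 = -9*(-1)*(1 + 4*(-27))/3*17 = -9*(-1)*(1 - 108)/3*17 = -9*(-1)*(-107)/3*17 = -18*107/6*17 = -321*17 = -5457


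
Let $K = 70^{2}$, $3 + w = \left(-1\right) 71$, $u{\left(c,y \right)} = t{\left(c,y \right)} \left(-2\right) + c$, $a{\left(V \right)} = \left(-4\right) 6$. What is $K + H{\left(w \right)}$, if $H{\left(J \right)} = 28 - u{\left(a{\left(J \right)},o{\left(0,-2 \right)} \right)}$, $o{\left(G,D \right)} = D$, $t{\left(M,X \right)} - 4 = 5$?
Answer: $4970$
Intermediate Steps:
$t{\left(M,X \right)} = 9$ ($t{\left(M,X \right)} = 4 + 5 = 9$)
$a{\left(V \right)} = -24$
$u{\left(c,y \right)} = -18 + c$ ($u{\left(c,y \right)} = 9 \left(-2\right) + c = -18 + c$)
$w = -74$ ($w = -3 - 71 = -74$)
$K = 4900$
$H{\left(J \right)} = 70$ ($H{\left(J \right)} = 28 - \left(-18 - 24\right) = 28 - -42 = 28 + 42 = 70$)
$K + H{\left(w \right)} = 4900 + 70 = 4970$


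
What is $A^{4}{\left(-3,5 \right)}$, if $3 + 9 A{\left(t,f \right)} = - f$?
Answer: $\frac{4096}{6561} \approx 0.6243$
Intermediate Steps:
$A{\left(t,f \right)} = - \frac{1}{3} - \frac{f}{9}$ ($A{\left(t,f \right)} = - \frac{1}{3} + \frac{\left(-1\right) f}{9} = - \frac{1}{3} - \frac{f}{9}$)
$A^{4}{\left(-3,5 \right)} = \left(- \frac{1}{3} - \frac{5}{9}\right)^{4} = \left(- \frac{8}{9}\right)^{4} = \frac{4096}{6561}$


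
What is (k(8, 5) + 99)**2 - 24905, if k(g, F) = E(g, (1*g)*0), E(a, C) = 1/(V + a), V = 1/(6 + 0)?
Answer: -36206456/2401 ≈ -15080.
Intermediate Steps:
V = 1/6 ≈ 0.16667
E(a, C) = 1/(1/6 + a)
k(g, F) = 6/(1 + 6*g)
(k(8, 5) + 99)**2 - 24905 = (6/(1 + 6*8) + 99)**2 - 24905 = (6/(1 + 48) + 99)**2 - 24905 = (6/49 + 99)**2 - 24905 = (4857/49)**2 - 24905 = 23590449/2401 - 24905 = -36206456/2401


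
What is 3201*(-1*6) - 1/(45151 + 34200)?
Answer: -1524015307/79351 ≈ -19206.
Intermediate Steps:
3201*(-1*6) - 1/(45151 + 34200) = 3201*(-6) - 1/79351 = -19206 - 1*1/79351 = -19206 - 1/79351 = -1524015307/79351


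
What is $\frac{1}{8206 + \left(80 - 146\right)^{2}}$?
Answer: $\frac{1}{12562} \approx 7.9605 \cdot 10^{-5}$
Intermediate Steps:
$\frac{1}{8206 + \left(80 - 146\right)^{2}} = \frac{1}{8206 + \left(-66\right)^{2}} = \frac{1}{8206 + 4356} = \frac{1}{12562}$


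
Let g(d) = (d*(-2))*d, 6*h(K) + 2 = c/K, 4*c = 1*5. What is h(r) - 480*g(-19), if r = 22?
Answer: 60994503/176 ≈ 3.4656e+5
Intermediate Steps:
c = 5/4 (c = (1*5)/4 = (¼)*5 = 5/4 ≈ 1.2500)
h(K) = -⅓ + 5/(24*K) (h(K) = -⅓ + (5/(4*K))/6 = -⅓ + 5/(24*K))
g(d) = -2*d² (g(d) = (-2*d)*d = -2*d²)
h(r) - 480*g(-19) = (1/24)*(5 - 8*22)/22 - (-960)*(-19)² = (1/24)*(1/22)*(5 - 176) - (-960)*361 = (1/24)*(1/22)*(-171) - 480*(-722) = -57/176 + 346560 = 60994503/176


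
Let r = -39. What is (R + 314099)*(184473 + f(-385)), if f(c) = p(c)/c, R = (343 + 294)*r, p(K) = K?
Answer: 53360211344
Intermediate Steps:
R = -24843 (R = (343 + 294)*(-39) = 637*(-39) = -24843)
f(c) = 1 (f(c) = c/c = 1)
(R + 314099)*(184473 + f(-385)) = (-24843 + 314099)*(184473 + 1) = 289256*184474 = 53360211344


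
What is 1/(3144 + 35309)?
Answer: 1/38453 ≈ 2.6006e-5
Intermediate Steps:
1/(3144 + 35309) = 1/38453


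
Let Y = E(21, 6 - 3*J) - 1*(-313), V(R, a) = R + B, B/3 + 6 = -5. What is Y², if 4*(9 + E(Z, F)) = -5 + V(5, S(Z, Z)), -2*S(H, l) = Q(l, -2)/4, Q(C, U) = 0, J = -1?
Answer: 1399489/16 ≈ 87468.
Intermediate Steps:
B = -33 (B = -18 + 3*(-5) = -18 - 15 = -33)
S(H, l) = 0 (S(H, l) = -0/4 = -½*0 = 0)
V(R, a) = -33 + R (V(R, a) = R - 33 = -33 + R)
E(Z, F) = -69/4 (E(Z, F) = -9 + (-5 + (-33 + 5))/4 = -9 + (-5 - 28)/4 = -9 + (¼)*(-33) = -9 - 33/4 = -69/4)
Y = 1183/4 (Y = -69/4 - 1*(-313) = -69/4 + 313 = 1183/4 ≈ 295.75)
Y² = (1183/4)² = 1399489/16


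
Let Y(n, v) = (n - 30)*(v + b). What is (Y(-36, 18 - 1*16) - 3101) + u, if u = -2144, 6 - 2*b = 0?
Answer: -5575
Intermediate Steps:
b = 3 (b = 3 - ½*0 = 3 + 0 = 3)
Y(n, v) = (-30 + n)*(3 + v) (Y(n, v) = (n - 30)*(v + 3) = (-30 + n)*(3 + v))
(Y(-36, 18 - 1*16) - 3101) + u = ((-90 - 30*(18 - 1*16) + 3*(-36) - 36*(18 - 1*16)) - 3101) - 2144 = ((-90 - 30*(18 - 16) - 108 - 36*(18 - 16)) - 3101) - 2144 = ((-90 - 30*2 - 108 - 36*2) - 3101) - 2144 = ((-90 - 60 - 108 - 72) - 3101) - 2144 = (-330 - 3101) - 2144 = -3431 - 2144 = -5575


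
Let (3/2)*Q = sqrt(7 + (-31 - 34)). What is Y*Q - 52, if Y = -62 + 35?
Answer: -52 - 18*I*sqrt(58) ≈ -52.0 - 137.08*I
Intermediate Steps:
Q = 2*I*sqrt(58)/3 (Q = 2*sqrt(7 + (-31 - 34))/3 = 2*sqrt(7 - 65)/3 = 2*sqrt(-58)/3 = 2*(I*sqrt(58))/3 = 2*I*sqrt(58)/3 ≈ 5.0772*I)
Y = -27
Y*Q - 52 = -18*I*sqrt(58) - 52 = -52 - 18*I*sqrt(58)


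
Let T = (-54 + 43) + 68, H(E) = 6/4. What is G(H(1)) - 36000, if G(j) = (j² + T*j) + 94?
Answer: -143273/4 ≈ -35818.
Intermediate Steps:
H(E) = 3/2 (H(E) = 6*(¼) = 3/2)
T = 57 (T = -11 + 68 = 57)
G(j) = 94 + j² + 57*j (G(j) = (j² + 57*j) + 94 = 94 + j² + 57*j)
G(H(1)) - 36000 = (94 + (3/2)² + 57*(3/2)) - 36000 = (94 + 9/4 + 171/2) - 36000 = 727/4 - 36000 = -143273/4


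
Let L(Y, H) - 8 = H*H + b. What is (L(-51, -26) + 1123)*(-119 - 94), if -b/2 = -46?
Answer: -404487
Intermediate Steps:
b = 92 (b = -2*(-46) = 92)
L(Y, H) = 100 + H² (L(Y, H) = 8 + (H*H + 92) = 8 + (H² + 92) = 8 + (92 + H²) = 100 + H²)
(L(-51, -26) + 1123)*(-119 - 94) = ((100 + (-26)²) + 1123)*(-119 - 94) = ((100 + 676) + 1123)*(-213) = (776 + 1123)*(-213) = 1899*(-213) = -404487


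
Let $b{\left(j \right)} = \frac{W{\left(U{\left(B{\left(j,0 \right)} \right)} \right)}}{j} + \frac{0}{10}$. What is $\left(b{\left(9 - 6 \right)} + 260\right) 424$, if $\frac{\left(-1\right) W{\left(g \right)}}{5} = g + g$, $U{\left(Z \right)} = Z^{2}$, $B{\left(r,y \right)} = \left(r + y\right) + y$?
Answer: $97520$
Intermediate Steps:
$B{\left(r,y \right)} = r + 2 y$
$W{\left(g \right)} = - 10 g$ ($W{\left(g \right)} = - 5 \left(g + g\right) = - 5 \cdot 2 g = - 10 g$)
$b{\left(j \right)} = - 10 j$ ($b{\left(j \right)} = \frac{\left(-10\right) \left(j + 2 \cdot 0\right)^{2}}{j} + \frac{0}{10} = \frac{\left(-10\right) \left(j + 0\right)^{2}}{j} + 0 \cdot \frac{1}{10} = \frac{\left(-10\right) j^{2}}{j} + 0 = - 10 j + 0 = - 10 j$)
$\left(b{\left(9 - 6 \right)} + 260\right) 424 = \left(- 10 \left(9 - 6\right) + 260\right) 424 = \left(\left(-10\right) 3 + 260\right) 424 = \left(-30 + 260\right) 424 = 230 \cdot 424 = 97520$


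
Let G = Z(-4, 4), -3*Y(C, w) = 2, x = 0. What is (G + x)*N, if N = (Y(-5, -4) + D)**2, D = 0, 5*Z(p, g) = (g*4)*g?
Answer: 256/45 ≈ 5.6889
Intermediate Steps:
Y(C, w) = -2/3 (Y(C, w) = -1/3*2 = -2/3)
Z(p, g) = 4*g**2/5 (Z(p, g) = ((g*4)*g)/5 = ((4*g)*g)/5 = (4*g**2)/5 = 4*g**2/5)
G = 64/5 (G = (4/5)*4**2 = (4/5)*16 = 64/5 ≈ 12.800)
N = 4/9 (N = (-2/3 + 0)**2 = (-2/3)**2 = 4/9 ≈ 0.44444)
(G + x)*N = (64/5 + 0)*(4/9) = (64/5)*(4/9) = 256/45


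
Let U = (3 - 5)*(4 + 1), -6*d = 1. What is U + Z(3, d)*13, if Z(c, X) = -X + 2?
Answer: 109/6 ≈ 18.167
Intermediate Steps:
d = -⅙ (d = -⅙*1 = -⅙ ≈ -0.16667)
Z(c, X) = 2 - X
U = -10 (U = -2*5 = -10)
U + Z(3, d)*13 = -10 + (2 - 1*(-⅙))*13 = -10 + (2 + ⅙)*13 = -10 + (13/6)*13 = -10 + 169/6 = 109/6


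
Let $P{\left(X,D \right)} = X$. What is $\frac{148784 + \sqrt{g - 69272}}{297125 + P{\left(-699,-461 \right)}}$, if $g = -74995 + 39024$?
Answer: $\frac{74392}{148213} + \frac{i \sqrt{105243}}{296426} \approx 0.50193 + 0.0010944 i$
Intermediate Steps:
$g = -35971$
$\frac{148784 + \sqrt{g - 69272}}{297125 + P{\left(-699,-461 \right)}} = \frac{148784 + \sqrt{-35971 - 69272}}{297125 - 699} = \frac{148784 + \sqrt{-105243}}{296426} = \left(148784 + i \sqrt{105243}\right) \frac{1}{296426} = \frac{74392}{148213} + \frac{i \sqrt{105243}}{296426}$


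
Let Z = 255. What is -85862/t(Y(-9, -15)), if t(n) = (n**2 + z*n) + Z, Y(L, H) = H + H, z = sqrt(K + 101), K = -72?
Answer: -6611374/87195 - 171724*sqrt(29)/87195 ≈ -86.429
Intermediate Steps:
z = sqrt(29) (z = sqrt(-72 + 101) = sqrt(29) ≈ 5.3852)
Y(L, H) = 2*H
t(n) = 255 + n**2 + n*sqrt(29) (t(n) = (n**2 + sqrt(29)*n) + 255 = (n**2 + n*sqrt(29)) + 255 = 255 + n**2 + n*sqrt(29))
-85862/t(Y(-9, -15)) = -85862/(255 + (2*(-15))**2 + (2*(-15))*sqrt(29)) = -85862/(255 + (-30)**2 - 30*sqrt(29)) = -85862/(255 + 900 - 30*sqrt(29)) = -85862/(1155 - 30*sqrt(29))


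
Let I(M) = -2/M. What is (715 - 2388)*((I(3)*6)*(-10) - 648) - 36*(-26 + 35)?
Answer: 1016860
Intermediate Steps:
(715 - 2388)*((I(3)*6)*(-10) - 648) - 36*(-26 + 35) = (715 - 2388)*((-2/3*6)*(-10) - 648) - 36*(-26 + 35) = -1673*((-2*1/3*6)*(-10) - 648) - 36*9 = -1673*(-2/3*6*(-10) - 648) - 1*324 = -1673*(-4*(-10) - 648) - 324 = -1673*(40 - 648) - 324 = -1673*(-608) - 324 = 1017184 - 324 = 1016860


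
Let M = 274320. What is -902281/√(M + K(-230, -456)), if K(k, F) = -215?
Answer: -902281*√274105/274105 ≈ -1723.4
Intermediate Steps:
-902281/√(M + K(-230, -456)) = -902281/√(274320 - 215) = -902281*√274105/274105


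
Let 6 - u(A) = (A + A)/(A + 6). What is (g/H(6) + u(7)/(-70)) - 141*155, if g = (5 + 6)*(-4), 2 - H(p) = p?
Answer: -9939052/455 ≈ -21844.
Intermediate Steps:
u(A) = 6 - 2*A/(6 + A) (u(A) = 6 - (A + A)/(A + 6) = 6 - 2*A/(6 + A))
H(p) = 2 - p
g = -44 (g = 11*(-4) = -44)
(g/H(6) + u(7)/(-70)) - 141*155 = (-44/(2 - 1*6) + (4*(9 + 7)/(6 + 7))/(-70)) - 141*155 = (-44/(2 - 6) + (4*16/13)*(-1/70)) - 21855 = (-44/(-4) + (4*(1/13)*16)*(-1/70)) - 21855 = (-44*(-¼) + (64/13)*(-1/70)) - 21855 = (11 - 32/455) - 21855 = 4973/455 - 21855 = -9939052/455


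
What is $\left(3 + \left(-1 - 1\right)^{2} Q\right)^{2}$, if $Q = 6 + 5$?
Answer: $2209$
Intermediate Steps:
$Q = 11$
$\left(3 + \left(-1 - 1\right)^{2} Q\right)^{2} = \left(3 + \left(-1 - 1\right)^{2} \cdot 11\right)^{2} = \left(3 + \left(-2\right)^{2} \cdot 11\right)^{2} = \left(3 + 4 \cdot 11\right)^{2} = \left(3 + 44\right)^{2} = 47^{2} = 2209$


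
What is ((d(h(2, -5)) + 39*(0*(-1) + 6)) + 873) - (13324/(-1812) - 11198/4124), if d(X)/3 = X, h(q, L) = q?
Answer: 1049042587/934086 ≈ 1123.1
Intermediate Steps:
d(X) = 3*X
((d(h(2, -5)) + 39*(0*(-1) + 6)) + 873) - (13324/(-1812) - 11198/4124) = ((3*2 + 39*(0*(-1) + 6)) + 873) - (13324/(-1812) - 11198/4124) = ((6 + 39*(0 + 6)) + 873) - (13324*(-1/1812) - 11198*1/4124) = ((6 + 39*6) + 873) - (-3331/453 - 5599/2062) = ((6 + 234) + 873) - 1*(-9404869/934086) = (240 + 873) + 9404869/934086 = 1113 + 9404869/934086 = 1049042587/934086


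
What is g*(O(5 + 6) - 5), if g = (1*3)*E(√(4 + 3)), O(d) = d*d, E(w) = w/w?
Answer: 348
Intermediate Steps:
E(w) = 1
O(d) = d²
g = 3 (g = (1*3)*1 = 3*1 = 3)
g*(O(5 + 6) - 5) = 3*((5 + 6)² - 5) = 3*(11² - 5) = 3*(121 - 5) = 3*116 = 348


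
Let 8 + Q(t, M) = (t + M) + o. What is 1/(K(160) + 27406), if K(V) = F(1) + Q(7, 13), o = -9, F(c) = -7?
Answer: 1/27402 ≈ 3.6494e-5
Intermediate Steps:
Q(t, M) = -17 + M + t (Q(t, M) = -8 + ((t + M) - 9) = -8 + ((M + t) - 9) = -8 + (-9 + M + t) = -17 + M + t)
K(V) = -4 (K(V) = -7 + (-17 + 13 + 7) = -7 + 3 = -4)
1/(K(160) + 27406) = 1/(-4 + 27406) = 1/27402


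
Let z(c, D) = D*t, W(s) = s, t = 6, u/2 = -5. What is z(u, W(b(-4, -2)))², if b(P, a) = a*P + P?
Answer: 576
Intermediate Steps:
b(P, a) = P + P*a (b(P, a) = P*a + P = P + P*a)
u = -10 (u = 2*(-5) = -10)
z(c, D) = 6*D (z(c, D) = D*6 = 6*D)
z(u, W(b(-4, -2)))² = (6*(-4*(1 - 2)))² = (6*(-4*(-1)))² = (6*4)² = 24² = 576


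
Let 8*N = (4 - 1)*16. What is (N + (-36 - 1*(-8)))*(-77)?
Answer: 1694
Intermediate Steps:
N = 6 (N = ((4 - 1)*16)/8 = (3*16)/8 = (⅛)*48 = 6)
(N + (-36 - 1*(-8)))*(-77) = (6 + (-36 - 1*(-8)))*(-77) = (6 + (-36 + 8))*(-77) = (6 - 28)*(-77) = -22*(-77) = 1694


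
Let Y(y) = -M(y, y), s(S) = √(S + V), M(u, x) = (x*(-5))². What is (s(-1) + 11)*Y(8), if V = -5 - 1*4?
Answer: -17600 - 1600*I*√10 ≈ -17600.0 - 5059.6*I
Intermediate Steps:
M(u, x) = 25*x² (M(u, x) = (-5*x)² = 25*x²)
V = -9 (V = -5 - 4 = -9)
s(S) = √(-9 + S) (s(S) = √(S - 9) = √(-9 + S))
Y(y) = -25*y²
(s(-1) + 11)*Y(8) = (√(-9 - 1) + 11)*(-25*8²) = (√(-10) + 11)*(-25*64) = (I*√10 + 11)*(-1600) = (11 + I*√10)*(-1600) = -17600 - 1600*I*√10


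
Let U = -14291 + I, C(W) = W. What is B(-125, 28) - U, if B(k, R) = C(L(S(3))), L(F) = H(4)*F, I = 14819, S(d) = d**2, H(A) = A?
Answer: -492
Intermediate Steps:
L(F) = 4*F
B(k, R) = 36 (B(k, R) = 4*3**2 = 4*9 = 36)
U = 528 (U = -14291 + 14819 = 528)
B(-125, 28) - U = 36 - 1*528 = 36 - 528 = -492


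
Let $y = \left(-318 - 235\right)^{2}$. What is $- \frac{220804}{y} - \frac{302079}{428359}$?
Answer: $- \frac{186961857547}{130996037431} \approx -1.4272$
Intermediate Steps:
$y = 305809$ ($y = \left(-318 - 235\right)^{2} = \left(-553\right)^{2} = 305809$)
$- \frac{220804}{y} - \frac{302079}{428359} = - \frac{220804}{305809} - \frac{302079}{428359} = - \frac{186961857547}{130996037431}$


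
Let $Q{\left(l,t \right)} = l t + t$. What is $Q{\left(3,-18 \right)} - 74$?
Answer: $-146$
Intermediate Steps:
$Q{\left(l,t \right)} = t + l t$
$Q{\left(3,-18 \right)} - 74 = - 18 \left(1 + 3\right) - 74 = \left(-18\right) 4 - 74 = -72 - 74 = -146$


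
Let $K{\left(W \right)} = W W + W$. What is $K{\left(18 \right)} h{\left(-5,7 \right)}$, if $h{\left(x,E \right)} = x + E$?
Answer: $684$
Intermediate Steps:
$h{\left(x,E \right)} = E + x$
$K{\left(W \right)} = W + W^{2}$ ($K{\left(W \right)} = W^{2} + W = W + W^{2}$)
$K{\left(18 \right)} h{\left(-5,7 \right)} = 18 \left(1 + 18\right) \left(7 - 5\right) = 18 \cdot 19 \cdot 2 = 342 \cdot 2 = 684$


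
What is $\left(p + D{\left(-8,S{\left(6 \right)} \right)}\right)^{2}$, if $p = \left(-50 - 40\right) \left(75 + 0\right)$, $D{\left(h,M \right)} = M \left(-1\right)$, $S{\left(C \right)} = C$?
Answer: $45643536$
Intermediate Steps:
$D{\left(h,M \right)} = - M$
$p = -6750$ ($p = \left(-90\right) 75 = -6750$)
$\left(p + D{\left(-8,S{\left(6 \right)} \right)}\right)^{2} = \left(-6750 - 6\right)^{2} = \left(-6756\right)^{2} = 45643536$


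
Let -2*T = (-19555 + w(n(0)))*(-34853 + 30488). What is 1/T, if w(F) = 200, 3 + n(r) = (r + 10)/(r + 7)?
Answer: -2/84484575 ≈ -2.3673e-8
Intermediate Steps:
n(r) = -3 + (10 + r)/(7 + r) (n(r) = -3 + (r + 10)/(r + 7) = -3 + (10 + r)/(7 + r))
T = -84484575/2 (T = -(-19555 + 200)*(-34853 + 30488)/2 = -(-19355)*(-4365)/2 = -½*84484575 = -84484575/2 ≈ -4.2242e+7)
1/T = 1/(-84484575/2) = -2/84484575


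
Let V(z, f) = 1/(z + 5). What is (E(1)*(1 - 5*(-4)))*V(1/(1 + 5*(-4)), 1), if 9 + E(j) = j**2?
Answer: -1596/47 ≈ -33.957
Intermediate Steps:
V(z, f) = 1/(5 + z)
E(j) = -9 + j**2
(E(1)*(1 - 5*(-4)))*V(1/(1 + 5*(-4)), 1) = ((-9 + 1**2)*(1 - 5*(-4)))/(5 + 1/(1 + 5*(-4))) = ((-9 + 1)*(1 + 20))/(5 + 1/(1 - 20)) = (-8*21)/(5 + 1/(-19)) = -168/(5 - 1/19) = -168/94/19 = -168*19/94 = -1596/47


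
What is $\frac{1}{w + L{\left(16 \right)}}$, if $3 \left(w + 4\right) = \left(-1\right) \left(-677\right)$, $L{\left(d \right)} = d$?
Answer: $\frac{3}{713} \approx 0.0042076$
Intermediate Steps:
$w = \frac{665}{3}$ ($w = -4 + \frac{\left(-1\right) \left(-677\right)}{3} = -4 + \frac{1}{3} \cdot 677 = -4 + \frac{677}{3} = \frac{665}{3} \approx 221.67$)
$\frac{1}{w + L{\left(16 \right)}} = \frac{1}{\frac{665}{3} + 16} = \frac{1}{\frac{713}{3}} = \frac{3}{713}$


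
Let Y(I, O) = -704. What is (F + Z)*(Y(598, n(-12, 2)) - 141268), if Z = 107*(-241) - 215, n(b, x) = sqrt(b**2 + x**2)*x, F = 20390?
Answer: 796746864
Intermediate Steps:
n(b, x) = x*sqrt(b**2 + x**2)
Z = -26002 (Z = -25787 - 215 = -26002)
(F + Z)*(Y(598, n(-12, 2)) - 141268) = (20390 - 26002)*(-704 - 141268) = -5612*(-141972) = 796746864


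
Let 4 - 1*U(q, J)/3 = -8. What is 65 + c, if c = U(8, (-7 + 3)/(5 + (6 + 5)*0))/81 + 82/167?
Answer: 99101/1503 ≈ 65.935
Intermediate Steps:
U(q, J) = 36 (U(q, J) = 12 - 3*(-8) = 12 + 24 = 36)
c = 1406/1503 (c = 36/81 + 82/167 = 36*(1/81) + 82*(1/167) = 4/9 + 82/167 = 1406/1503 ≈ 0.93546)
65 + c = 65 + 1406/1503 = 99101/1503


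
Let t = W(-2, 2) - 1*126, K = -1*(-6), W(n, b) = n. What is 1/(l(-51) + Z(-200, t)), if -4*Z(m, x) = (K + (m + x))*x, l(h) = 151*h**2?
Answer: 1/382447 ≈ 2.6147e-6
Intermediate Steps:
K = 6
t = -128 (t = -2 - 1*126 = -2 - 126 = -128)
Z(m, x) = -x*(6 + m + x)/4 (Z(m, x) = -(6 + (m + x))*x/4 = -(6 + m + x)*x/4 = -x*(6 + m + x)/4)
1/(l(-51) + Z(-200, t)) = 1/(151*(-51)**2 - 1/4*(-128)*(6 - 200 - 128)) = 1/(151*2601 - 1/4*(-128)*(-322)) = 1/(392751 - 10304) = 1/382447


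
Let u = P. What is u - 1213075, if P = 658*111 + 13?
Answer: -1140024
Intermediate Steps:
P = 73051 (P = 73038 + 13 = 73051)
u = 73051
u - 1213075 = 73051 - 1213075 = -1140024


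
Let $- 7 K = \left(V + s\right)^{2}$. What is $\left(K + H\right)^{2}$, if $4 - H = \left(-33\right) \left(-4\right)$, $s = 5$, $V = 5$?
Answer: $\frac{992016}{49} \approx 20245.0$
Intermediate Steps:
$H = -128$ ($H = 4 - \left(-33\right) \left(-4\right) = 4 - 132 = -128$)
$K = - \frac{100}{7}$ ($K = - \frac{\left(5 + 5\right)^{2}}{7} = - \frac{10^{2}}{7} = \left(- \frac{1}{7}\right) 100 = - \frac{100}{7} \approx -14.286$)
$\left(K + H\right)^{2} = \left(- \frac{100}{7} - 128\right)^{2} = \left(- \frac{996}{7}\right)^{2} = \frac{992016}{49}$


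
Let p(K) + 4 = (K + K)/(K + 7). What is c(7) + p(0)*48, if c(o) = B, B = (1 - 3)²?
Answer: -188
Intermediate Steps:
B = 4 (B = (-2)² = 4)
c(o) = 4
p(K) = -4 + 2*K/(7 + K) (p(K) = -4 + (K + K)/(K + 7) = -4 + (2*K)/(7 + K) = -4 + 2*K/(7 + K))
c(7) + p(0)*48 = 4 + (2*(-14 - 1*0)/(7 + 0))*48 = 4 + (2*(-14 + 0)/7)*48 = 4 + (2*(⅐)*(-14))*48 = 4 - 4*48 = 4 - 192 = -188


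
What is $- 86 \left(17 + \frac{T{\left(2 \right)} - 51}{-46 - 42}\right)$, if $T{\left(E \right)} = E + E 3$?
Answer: $- \frac{66177}{44} \approx -1504.0$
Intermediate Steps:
$T{\left(E \right)} = 4 E$ ($T{\left(E \right)} = E + 3 E = 4 E$)
$- 86 \left(17 + \frac{T{\left(2 \right)} - 51}{-46 - 42}\right) = - 86 \left(17 + \frac{4 \cdot 2 - 51}{-46 - 42}\right) = - 86 \left(17 + \frac{8 - 51}{-88}\right) = - 86 \left(17 - - \frac{43}{88}\right) = - 86 \left(17 + \frac{43}{88}\right) = \left(-86\right) \frac{1539}{88} = - \frac{66177}{44}$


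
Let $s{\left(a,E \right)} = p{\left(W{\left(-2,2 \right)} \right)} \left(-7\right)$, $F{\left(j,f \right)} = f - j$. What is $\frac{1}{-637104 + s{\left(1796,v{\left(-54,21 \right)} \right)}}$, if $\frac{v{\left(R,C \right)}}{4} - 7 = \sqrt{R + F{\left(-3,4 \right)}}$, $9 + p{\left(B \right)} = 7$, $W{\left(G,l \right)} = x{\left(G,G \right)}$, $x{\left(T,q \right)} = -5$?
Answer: $- \frac{1}{637090} \approx -1.5696 \cdot 10^{-6}$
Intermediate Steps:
$W{\left(G,l \right)} = -5$
$p{\left(B \right)} = -2$ ($p{\left(B \right)} = -9 + 7 = -2$)
$v{\left(R,C \right)} = 28 + 4 \sqrt{7 + R}$ ($v{\left(R,C \right)} = 28 + 4 \sqrt{R + \left(4 - -3\right)} = 28 + 4 \sqrt{R + \left(4 + 3\right)} = 28 + 4 \sqrt{R + 7} = 28 + 4 \sqrt{7 + R}$)
$s{\left(a,E \right)} = 14$ ($s{\left(a,E \right)} = \left(-2\right) \left(-7\right) = 14$)
$\frac{1}{-637104 + s{\left(1796,v{\left(-54,21 \right)} \right)}} = \frac{1}{-637104 + 14} = \frac{1}{-637090} = - \frac{1}{637090}$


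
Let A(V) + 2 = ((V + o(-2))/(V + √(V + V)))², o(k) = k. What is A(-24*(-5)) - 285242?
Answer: -17114579/60 - √15/15 ≈ -2.8524e+5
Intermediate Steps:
A(V) = -2 + (-2 + V)²/(V + √2*√V)² (A(V) = -2 + ((V - 2)/(V + √(V + V)))² = -2 + ((-2 + V)/(V + √(2*V)))² = -2 + ((-2 + V)/(V + √2*√V))² = -2 + (-2 + V)²/(V + √2*√V)²)
A(-24*(-5)) - 285242 = (-2 + (-2 - 24*(-5))²/(-24*(-5) + √2*√(-24*(-5)))²) - 285242 = (-2 + (-2 + 120)²/(120 + √2*√120)²) - 285242 = (-2 + 118²/(120 + √2*(2*√30))²) - 285242 = (-2 + 13924/(120 + 4*√15)²) - 285242 = -285244 + 13924/(120 + 4*√15)²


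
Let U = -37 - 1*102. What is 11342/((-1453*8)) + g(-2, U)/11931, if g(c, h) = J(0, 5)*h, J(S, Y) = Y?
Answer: -71700041/69342972 ≈ -1.0340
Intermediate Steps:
U = -139 (U = -37 - 102 = -139)
g(c, h) = 5*h
11342/((-1453*8)) + g(-2, U)/11931 = 11342/((-1453*8)) + (5*(-139))/11931 = 11342/(-11624) - 695*1/11931 = 11342*(-1/11624) - 695/11931 = -5671/5812 - 695/11931 = -71700041/69342972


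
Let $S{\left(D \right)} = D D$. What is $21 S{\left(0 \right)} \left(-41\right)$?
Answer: $0$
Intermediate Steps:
$S{\left(D \right)} = D^{2}$
$21 S{\left(0 \right)} \left(-41\right) = 21 \cdot 0^{2} \left(-41\right) = 21 \cdot 0 \left(-41\right) = 0 \left(-41\right) = 0$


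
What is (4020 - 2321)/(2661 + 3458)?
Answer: 1699/6119 ≈ 0.27766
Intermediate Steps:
(4020 - 2321)/(2661 + 3458) = 1699/6119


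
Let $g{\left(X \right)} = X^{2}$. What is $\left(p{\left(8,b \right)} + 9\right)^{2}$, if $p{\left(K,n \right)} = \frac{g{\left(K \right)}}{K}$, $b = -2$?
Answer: $289$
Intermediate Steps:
$p{\left(K,n \right)} = K$ ($p{\left(K,n \right)} = \frac{K^{2}}{K} = K$)
$\left(p{\left(8,b \right)} + 9\right)^{2} = \left(8 + 9\right)^{2} = 17^{2} = 289$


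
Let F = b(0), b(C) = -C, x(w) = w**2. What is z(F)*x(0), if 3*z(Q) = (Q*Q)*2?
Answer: 0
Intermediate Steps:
F = 0 (F = -1*0 = 0)
z(Q) = 2*Q**2/3 (z(Q) = ((Q*Q)*2)/3 = (Q**2*2)/3 = (2*Q**2)/3 = 2*Q**2/3)
z(F)*x(0) = ((2/3)*0**2)*0**2 = ((2/3)*0)*0 = 0*0 = 0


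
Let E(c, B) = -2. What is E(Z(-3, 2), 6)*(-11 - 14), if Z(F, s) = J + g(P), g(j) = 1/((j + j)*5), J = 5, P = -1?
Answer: 50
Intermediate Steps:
g(j) = 1/(10*j) (g(j) = (1/5)/(2*j) = (1/(2*j))*(1/5) = 1/(10*j))
Z(F, s) = 49/10 (Z(F, s) = 5 + (1/10)/(-1) = 5 + (1/10)*(-1) = 5 - 1/10 = 49/10)
E(Z(-3, 2), 6)*(-11 - 14) = -2*(-11 - 14) = -2*(-25) = 50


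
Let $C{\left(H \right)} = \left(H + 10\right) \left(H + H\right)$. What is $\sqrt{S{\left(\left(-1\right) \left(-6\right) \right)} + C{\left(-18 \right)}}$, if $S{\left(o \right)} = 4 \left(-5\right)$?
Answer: $2 \sqrt{67} \approx 16.371$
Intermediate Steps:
$S{\left(o \right)} = -20$
$C{\left(H \right)} = 2 H \left(10 + H\right)$ ($C{\left(H \right)} = \left(10 + H\right) 2 H = 2 H \left(10 + H\right)$)
$\sqrt{S{\left(\left(-1\right) \left(-6\right) \right)} + C{\left(-18 \right)}} = \sqrt{-20 + 2 \left(-18\right) \left(10 - 18\right)} = \sqrt{-20 + 2 \left(-18\right) \left(-8\right)} = \sqrt{-20 + 288} = \sqrt{268} = 2 \sqrt{67}$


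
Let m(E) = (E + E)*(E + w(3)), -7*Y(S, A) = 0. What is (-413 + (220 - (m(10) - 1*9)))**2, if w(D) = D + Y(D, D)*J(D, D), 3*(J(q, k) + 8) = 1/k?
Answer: 197136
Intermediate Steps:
J(q, k) = -8 + 1/(3*k)
Y(S, A) = 0 (Y(S, A) = -1/7*0 = 0)
w(D) = D (w(D) = D + 0*(-8 + 1/(3*D)) = D + 0 = D)
m(E) = 2*E*(3 + E) (m(E) = (E + E)*(E + 3) = (2*E)*(3 + E) = 2*E*(3 + E))
(-413 + (220 - (m(10) - 1*9)))**2 = (-413 + (220 - (2*10*(3 + 10) - 1*9)))**2 = (-413 + (220 - (2*10*13 - 9)))**2 = (-413 + (220 - (260 - 9)))**2 = (-413 + (220 - 1*251))**2 = (-413 + (220 - 251))**2 = (-413 - 31)**2 = (-444)**2 = 197136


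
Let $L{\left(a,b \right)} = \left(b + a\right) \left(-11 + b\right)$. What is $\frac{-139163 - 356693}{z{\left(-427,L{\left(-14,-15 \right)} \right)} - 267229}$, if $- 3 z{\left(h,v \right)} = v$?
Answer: $\frac{1487568}{802441} \approx 1.8538$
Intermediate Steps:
$L{\left(a,b \right)} = \left(-11 + b\right) \left(a + b\right)$ ($L{\left(a,b \right)} = \left(a + b\right) \left(-11 + b\right) = \left(-11 + b\right) \left(a + b\right)$)
$z{\left(h,v \right)} = - \frac{v}{3}$
$\frac{-139163 - 356693}{z{\left(-427,L{\left(-14,-15 \right)} \right)} - 267229} = \frac{-139163 - 356693}{- \frac{\left(-15\right)^{2} - -154 - -165 - -210}{3} - 267229} = - \frac{495856}{- \frac{225 + 154 + 165 + 210}{3} - 267229} = - \frac{495856}{\left(- \frac{1}{3}\right) 754 - 267229} = - \frac{495856}{- \frac{754}{3} - 267229} = - \frac{495856}{- \frac{802441}{3}} = \left(-495856\right) \left(- \frac{3}{802441}\right) = \frac{1487568}{802441}$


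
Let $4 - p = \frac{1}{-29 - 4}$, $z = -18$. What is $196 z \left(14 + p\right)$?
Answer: $- \frac{699720}{11} \approx -63611.0$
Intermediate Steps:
$p = \frac{133}{33}$ ($p = 4 - \frac{1}{-29 - 4} = 4 - \frac{1}{-33} = 4 - - \frac{1}{33} = 4 + \frac{1}{33} = \frac{133}{33} \approx 4.0303$)
$196 z \left(14 + p\right) = 196 \left(- 18 \left(14 + \frac{133}{33}\right)\right) = 196 \left(\left(-18\right) \frac{595}{33}\right) = 196 \left(- \frac{3570}{11}\right) = - \frac{699720}{11}$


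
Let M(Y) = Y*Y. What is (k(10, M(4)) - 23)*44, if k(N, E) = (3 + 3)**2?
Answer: 572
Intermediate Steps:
M(Y) = Y**2
k(N, E) = 36 (k(N, E) = 6**2 = 36)
(k(10, M(4)) - 23)*44 = (36 - 23)*44 = 13*44 = 572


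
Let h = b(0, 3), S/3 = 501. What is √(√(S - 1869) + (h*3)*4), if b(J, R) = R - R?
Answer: (-366)^(¼) ≈ 3.0928 + 3.0928*I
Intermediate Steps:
S = 1503 (S = 3*501 = 1503)
b(J, R) = 0
h = 0
√(√(S - 1869) + (h*3)*4) = √(√(1503 - 1869) + (0*3)*4) = √(√(-366) + 0*4) = √(I*√366 + 0) = √(I*√366) = 366^(¼)*√I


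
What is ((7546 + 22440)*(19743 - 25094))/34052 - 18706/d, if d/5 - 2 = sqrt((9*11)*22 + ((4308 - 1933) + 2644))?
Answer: -2884746607283/612340090 - 18706*sqrt(7197)/35965 ≈ -4755.1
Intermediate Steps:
d = 10 + 5*sqrt(7197) (d = 10 + 5*sqrt((9*11)*22 + ((4308 - 1933) + 2644)) = 10 + 5*sqrt(99*22 + (2375 + 2644)) = 10 + 5*sqrt(2178 + 5019) = 10 + 5*sqrt(7197) ≈ 434.18)
((7546 + 22440)*(19743 - 25094))/34052 - 18706/d = ((7546 + 22440)*(19743 - 25094))/34052 - 18706/(10 + 5*sqrt(7197)) = (29986*(-5351))*(1/34052) - 18706/(10 + 5*sqrt(7197)) = -160455086*1/34052 - 18706/(10 + 5*sqrt(7197)) = -80227543/17026 - 18706/(10 + 5*sqrt(7197))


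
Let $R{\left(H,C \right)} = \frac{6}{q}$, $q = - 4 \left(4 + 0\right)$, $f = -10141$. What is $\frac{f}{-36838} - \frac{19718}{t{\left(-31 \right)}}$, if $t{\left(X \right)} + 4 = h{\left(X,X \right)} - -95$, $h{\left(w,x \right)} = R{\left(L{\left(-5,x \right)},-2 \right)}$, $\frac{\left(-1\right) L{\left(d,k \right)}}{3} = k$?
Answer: $- \frac{5803621247}{26707550} \approx -217.3$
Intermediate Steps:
$L{\left(d,k \right)} = - 3 k$
$q = -16$ ($q = \left(-4\right) 4 = -16$)
$R{\left(H,C \right)} = - \frac{3}{8}$ ($R{\left(H,C \right)} = \frac{6}{-16} = 6 \left(- \frac{1}{16}\right) = - \frac{3}{8}$)
$h{\left(w,x \right)} = - \frac{3}{8}$
$t{\left(X \right)} = \frac{725}{8}$ ($t{\left(X \right)} = -4 - - \frac{757}{8} = -4 + \left(- \frac{3}{8} + 95\right) = -4 + \frac{757}{8} = \frac{725}{8}$)
$\frac{f}{-36838} - \frac{19718}{t{\left(-31 \right)}} = - \frac{10141}{-36838} - \frac{19718}{\frac{725}{8}} = \left(-10141\right) \left(- \frac{1}{36838}\right) - \frac{157744}{725} = \frac{10141}{36838} - \frac{157744}{725} = - \frac{5803621247}{26707550}$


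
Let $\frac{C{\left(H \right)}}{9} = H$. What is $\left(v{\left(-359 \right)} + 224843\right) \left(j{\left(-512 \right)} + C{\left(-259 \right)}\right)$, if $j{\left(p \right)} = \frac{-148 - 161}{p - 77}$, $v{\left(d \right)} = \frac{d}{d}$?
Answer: $- \frac{308632116600}{589} \approx -5.2399 \cdot 10^{8}$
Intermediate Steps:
$v{\left(d \right)} = 1$
$C{\left(H \right)} = 9 H$
$j{\left(p \right)} = - \frac{309}{-77 + p}$
$\left(v{\left(-359 \right)} + 224843\right) \left(j{\left(-512 \right)} + C{\left(-259 \right)}\right) = \left(1 + 224843\right) \left(- \frac{309}{-77 - 512} + 9 \left(-259\right)\right) = 224844 \left(- \frac{309}{-589} - 2331\right) = 224844 \left(\left(-309\right) \left(- \frac{1}{589}\right) - 2331\right) = 224844 \left(\frac{309}{589} - 2331\right) = 224844 \left(- \frac{1372650}{589}\right) = - \frac{308632116600}{589}$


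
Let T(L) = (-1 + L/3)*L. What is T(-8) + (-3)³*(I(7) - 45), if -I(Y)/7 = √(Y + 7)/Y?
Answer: 3733/3 + 27*√14 ≈ 1345.4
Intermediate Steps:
I(Y) = -7*√(7 + Y)/Y (I(Y) = -7*√(Y + 7)/Y = -7*√(7 + Y)/Y)
T(L) = L*(-1 + L/3) (T(L) = (-1 + L*(⅓))*L = (-1 + L/3)*L = L*(-1 + L/3))
T(-8) + (-3)³*(I(7) - 45) = (⅓)*(-8)*(-3 - 8) + (-3)³*(-7*√(7 + 7)/7 - 45) = (⅓)*(-8)*(-11) - 27*(-7*⅐*√14 - 45) = 88/3 - 27*(-√14 - 45) = 88/3 - 27*(-45 - √14) = 88/3 + (1215 + 27*√14) = 3733/3 + 27*√14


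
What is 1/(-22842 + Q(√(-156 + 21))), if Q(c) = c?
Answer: -846/19324337 - I*√15/173919033 ≈ -4.3779e-5 - 2.2269e-8*I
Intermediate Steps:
1/(-22842 + Q(√(-156 + 21))) = 1/(-22842 + √(-156 + 21)) = 1/(-22842 + √(-135)) = 1/(-22842 + 3*I*√15)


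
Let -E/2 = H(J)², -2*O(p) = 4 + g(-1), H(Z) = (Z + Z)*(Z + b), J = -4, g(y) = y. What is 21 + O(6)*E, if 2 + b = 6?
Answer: 21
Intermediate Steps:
b = 4 (b = -2 + 6 = 4)
H(Z) = 2*Z*(4 + Z) (H(Z) = (Z + Z)*(Z + 4) = (2*Z)*(4 + Z) = 2*Z*(4 + Z))
O(p) = -3/2 (O(p) = -(4 - 1)/2 = -½*3 = -3/2)
E = 0 (E = -2*64*(4 - 4)² = -2*(2*(-4)*0)² = -2*0² = -2*0 = 0)
21 + O(6)*E = 21 - 3/2*0 = 21 + 0 = 21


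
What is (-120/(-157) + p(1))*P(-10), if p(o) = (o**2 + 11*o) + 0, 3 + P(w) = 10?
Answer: 14028/157 ≈ 89.350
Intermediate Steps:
P(w) = 7 (P(w) = -3 + 10 = 7)
p(o) = o**2 + 11*o
(-120/(-157) + p(1))*P(-10) = (-120/(-157) + 1*(11 + 1))*7 = (-120*(-1/157) + 1*12)*7 = (120/157 + 12)*7 = (2004/157)*7 = 14028/157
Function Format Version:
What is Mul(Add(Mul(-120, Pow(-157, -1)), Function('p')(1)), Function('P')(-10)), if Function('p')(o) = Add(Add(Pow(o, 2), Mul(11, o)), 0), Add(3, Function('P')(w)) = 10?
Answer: Rational(14028, 157) ≈ 89.350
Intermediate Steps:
Function('P')(w) = 7 (Function('P')(w) = Add(-3, 10) = 7)
Function('p')(o) = Add(Pow(o, 2), Mul(11, o))
Mul(Add(Mul(-120, Pow(-157, -1)), Function('p')(1)), Function('P')(-10)) = Mul(Add(Mul(-120, Pow(-157, -1)), Mul(1, Add(11, 1))), 7) = Mul(Add(Mul(-120, Rational(-1, 157)), Mul(1, 12)), 7) = Mul(Add(Rational(120, 157), 12), 7) = Mul(Rational(2004, 157), 7) = Rational(14028, 157)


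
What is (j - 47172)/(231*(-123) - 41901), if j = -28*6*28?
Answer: 8646/11719 ≈ 0.73778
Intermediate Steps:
j = -4704 (j = -168*28 = -4704)
(j - 47172)/(231*(-123) - 41901) = (-4704 - 47172)/(231*(-123) - 41901) = -51876/(-28413 - 41901) = -51876/(-70314) = -51876*(-1/70314) = 8646/11719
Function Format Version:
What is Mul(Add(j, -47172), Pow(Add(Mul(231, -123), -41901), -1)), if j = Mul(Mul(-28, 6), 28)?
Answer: Rational(8646, 11719) ≈ 0.73778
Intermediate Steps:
j = -4704 (j = Mul(-168, 28) = -4704)
Mul(Add(j, -47172), Pow(Add(Mul(231, -123), -41901), -1)) = Mul(Add(-4704, -47172), Pow(Add(Mul(231, -123), -41901), -1)) = Mul(-51876, Pow(Add(-28413, -41901), -1)) = Mul(-51876, Pow(-70314, -1)) = Mul(-51876, Rational(-1, 70314)) = Rational(8646, 11719)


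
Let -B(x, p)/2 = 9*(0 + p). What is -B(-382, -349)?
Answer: -6282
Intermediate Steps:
B(x, p) = -18*p (B(x, p) = -18*(0 + p) = -18*p)
-B(-382, -349) = -(-18)*(-349) = -1*6282 = -6282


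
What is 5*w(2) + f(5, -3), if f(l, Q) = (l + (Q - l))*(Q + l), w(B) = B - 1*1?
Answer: -1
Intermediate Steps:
w(B) = -1 + B (w(B) = B - 1 = -1 + B)
f(l, Q) = Q*(Q + l)
5*w(2) + f(5, -3) = 5*(-1 + 2) - 3*(-3 + 5) = 5*1 - 3*2 = 5 - 6 = -1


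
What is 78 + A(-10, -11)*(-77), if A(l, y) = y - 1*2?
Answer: 1079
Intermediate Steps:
A(l, y) = -2 + y (A(l, y) = y - 2 = -2 + y)
78 + A(-10, -11)*(-77) = 78 + (-2 - 11)*(-77) = 78 - 13*(-77) = 78 + 1001 = 1079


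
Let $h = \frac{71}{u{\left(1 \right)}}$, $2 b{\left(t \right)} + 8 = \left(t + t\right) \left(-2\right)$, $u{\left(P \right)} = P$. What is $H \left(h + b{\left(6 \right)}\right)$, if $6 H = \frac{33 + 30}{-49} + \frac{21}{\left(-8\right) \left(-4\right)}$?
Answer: $- \frac{2585}{448} \approx -5.7701$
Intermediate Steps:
$H = - \frac{47}{448}$ ($H = \frac{\frac{33 + 30}{-49} + \frac{21}{\left(-8\right) \left(-4\right)}}{6} = \frac{63 \left(- \frac{1}{49}\right) + \frac{21}{32}}{6} = \frac{- \frac{9}{7} + 21 \cdot \frac{1}{32}}{6} = \frac{- \frac{9}{7} + \frac{21}{32}}{6} = \frac{1}{6} \left(- \frac{141}{224}\right) = - \frac{47}{448} \approx -0.10491$)
$b{\left(t \right)} = -4 - 2 t$ ($b{\left(t \right)} = -4 + \frac{\left(t + t\right) \left(-2\right)}{2} = -4 + \frac{2 t \left(-2\right)}{2} = -4 + \frac{\left(-4\right) t}{2} = -4 - 2 t$)
$h = 71$ ($h = \frac{71}{1} = 71 \cdot 1 = 71$)
$H \left(h + b{\left(6 \right)}\right) = - \frac{47 \left(71 - 16\right)}{448} = \left(- \frac{47}{448}\right) 55 = - \frac{2585}{448}$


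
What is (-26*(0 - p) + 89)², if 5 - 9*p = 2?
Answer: 85849/9 ≈ 9538.8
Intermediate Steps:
p = ⅓ (p = 5/9 - ⅑*2 = 5/9 - 2/9 = ⅓ ≈ 0.33333)
(-26*(0 - p) + 89)² = (-26*(0 - 1*⅓) + 89)² = (-26*(0 - ⅓) + 89)² = (-26*(-⅓) + 89)² = (26/3 + 89)² = (293/3)² = 85849/9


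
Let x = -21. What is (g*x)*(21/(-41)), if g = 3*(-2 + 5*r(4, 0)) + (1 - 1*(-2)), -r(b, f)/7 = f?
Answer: -1323/41 ≈ -32.268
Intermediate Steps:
r(b, f) = -7*f
g = -3 (g = 3*(-2 + 5*(-7*0)) + (1 - 1*(-2)) = 3*(-2 + 5*0) + (1 + 2) = 3*(-2 + 0) + 3 = 3*(-2) + 3 = -6 + 3 = -3)
(g*x)*(21/(-41)) = (-3*(-21))*(21/(-41)) = 63*(21*(-1/41)) = 63*(-21/41) = -1323/41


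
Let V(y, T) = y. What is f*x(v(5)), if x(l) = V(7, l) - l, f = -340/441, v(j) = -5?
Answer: -1360/147 ≈ -9.2517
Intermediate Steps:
f = -340/441 (f = -340*1/441 = -340/441 ≈ -0.77098)
x(l) = 7 - l
f*x(v(5)) = -340*(7 - 1*(-5))/441 = -340*(7 + 5)/441 = -340/441*12 = -1360/147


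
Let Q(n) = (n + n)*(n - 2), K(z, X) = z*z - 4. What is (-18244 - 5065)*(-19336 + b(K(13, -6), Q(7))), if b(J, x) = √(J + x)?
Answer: 450702824 - 23309*√235 ≈ 4.5035e+8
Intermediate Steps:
K(z, X) = -4 + z² (K(z, X) = z² - 4 = -4 + z²)
Q(n) = 2*n*(-2 + n) (Q(n) = (2*n)*(-2 + n) = 2*n*(-2 + n))
(-18244 - 5065)*(-19336 + b(K(13, -6), Q(7))) = (-18244 - 5065)*(-19336 + √((-4 + 13²) + 2*7*(-2 + 7))) = -23309*(-19336 + √((-4 + 169) + 2*7*5)) = -23309*(-19336 + √(165 + 70)) = -23309*(-19336 + √235) = 450702824 - 23309*√235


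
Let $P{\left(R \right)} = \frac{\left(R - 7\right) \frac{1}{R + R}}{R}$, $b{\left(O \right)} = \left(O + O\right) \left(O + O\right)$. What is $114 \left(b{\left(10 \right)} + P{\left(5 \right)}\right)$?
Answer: $\frac{1139886}{25} \approx 45595.0$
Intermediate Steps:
$b{\left(O \right)} = 4 O^{2}$ ($b{\left(O \right)} = 2 O 2 O = 4 O^{2}$)
$P{\left(R \right)} = \frac{-7 + R}{2 R^{2}}$ ($P{\left(R \right)} = \frac{\left(-7 + R\right) \frac{1}{2 R}}{R} = \frac{\frac{1}{2} \frac{1}{R} \left(-7 + R\right)}{R} = \frac{-7 + R}{2 R^{2}}$)
$114 \left(b{\left(10 \right)} + P{\left(5 \right)}\right) = 114 \left(4 \cdot 10^{2} + \frac{-7 + 5}{2 \cdot 25}\right) = 114 \left(4 \cdot 100 + \frac{1}{2} \cdot \frac{1}{25} \left(-2\right)\right) = 114 \left(400 - \frac{1}{25}\right) = 114 \cdot \frac{9999}{25} = \frac{1139886}{25}$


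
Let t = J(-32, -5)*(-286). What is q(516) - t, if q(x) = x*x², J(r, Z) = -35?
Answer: 137378086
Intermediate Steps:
q(x) = x³
t = 10010 (t = -35*(-286) = 10010)
q(516) - t = 516³ - 1*10010 = 137388096 - 10010 = 137378086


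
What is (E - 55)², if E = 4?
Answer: 2601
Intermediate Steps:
(E - 55)² = (4 - 55)² = (-51)² = 2601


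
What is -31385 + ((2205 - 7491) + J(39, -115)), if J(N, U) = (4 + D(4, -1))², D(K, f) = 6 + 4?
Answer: -36475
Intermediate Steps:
D(K, f) = 10
J(N, U) = 196 (J(N, U) = (4 + 10)² = 14² = 196)
-31385 + ((2205 - 7491) + J(39, -115)) = -31385 + ((2205 - 7491) + 196) = -31385 + (-5286 + 196) = -31385 - 5090 = -36475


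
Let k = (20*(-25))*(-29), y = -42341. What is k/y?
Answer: -14500/42341 ≈ -0.34246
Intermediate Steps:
k = 14500 (k = -500*(-29) = 14500)
k/y = 14500/(-42341) = 14500*(-1/42341) = -14500/42341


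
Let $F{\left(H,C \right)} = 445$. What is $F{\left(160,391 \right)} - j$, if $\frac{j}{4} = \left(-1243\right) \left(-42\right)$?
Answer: $-208379$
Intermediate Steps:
$j = 208824$ ($j = 4 \left(\left(-1243\right) \left(-42\right)\right) = 4 \cdot 52206 = 208824$)
$F{\left(160,391 \right)} - j = 445 - 208824 = -208379$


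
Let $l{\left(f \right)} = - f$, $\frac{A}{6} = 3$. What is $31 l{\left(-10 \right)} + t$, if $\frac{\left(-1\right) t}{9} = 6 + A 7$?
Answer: $-878$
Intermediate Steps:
$A = 18$ ($A = 6 \cdot 3 = 18$)
$t = -1188$ ($t = - 9 \left(6 + 18 \cdot 7\right) = - 9 \left(6 + 126\right) = \left(-9\right) 132 = -1188$)
$31 l{\left(-10 \right)} + t = 31 \left(\left(-1\right) \left(-10\right)\right) - 1188 = 31 \cdot 10 - 1188 = 310 - 1188 = -878$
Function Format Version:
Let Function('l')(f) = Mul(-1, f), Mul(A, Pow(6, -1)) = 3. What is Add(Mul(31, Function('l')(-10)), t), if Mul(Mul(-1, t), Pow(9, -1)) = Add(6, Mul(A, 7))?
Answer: -878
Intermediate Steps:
A = 18 (A = Mul(6, 3) = 18)
t = -1188 (t = Mul(-9, Add(6, Mul(18, 7))) = Mul(-9, Add(6, 126)) = Mul(-9, 132) = -1188)
Add(Mul(31, Function('l')(-10)), t) = Add(Mul(31, Mul(-1, -10)), -1188) = Add(Mul(31, 10), -1188) = Add(310, -1188) = -878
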